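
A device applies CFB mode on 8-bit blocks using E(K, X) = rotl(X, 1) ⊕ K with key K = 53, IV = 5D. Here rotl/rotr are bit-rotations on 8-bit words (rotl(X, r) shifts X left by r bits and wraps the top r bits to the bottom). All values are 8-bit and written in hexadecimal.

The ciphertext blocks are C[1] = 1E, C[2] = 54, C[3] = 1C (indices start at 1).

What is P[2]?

P[2] = 3B

CFB decryption: P_i = C_i ⊕ E(K, C_{i−1}), with C_{0} = IV.
P[2]: E(K, 1E) = 6F; 54 ⊕ 6F = 3B.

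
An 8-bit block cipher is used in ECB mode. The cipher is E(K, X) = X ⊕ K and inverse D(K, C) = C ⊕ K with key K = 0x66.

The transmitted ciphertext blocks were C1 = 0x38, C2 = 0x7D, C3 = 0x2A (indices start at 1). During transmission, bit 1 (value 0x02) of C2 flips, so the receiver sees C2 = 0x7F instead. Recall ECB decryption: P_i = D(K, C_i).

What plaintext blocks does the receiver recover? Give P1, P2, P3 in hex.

P1 = 0x5E, P2 = 0x19, P3 = 0x4C

Only C2 changed, to 0x7F. In ECB, a change in C_i affects only P_i. Decrypting the received ciphertext:
P1: D(K, 0x38) = 0x5E.
P2: D(K, 0x7F) = 0x19.
P3: D(K, 0x2A) = 0x4C.
Blocks that differ from the original plaintext: P2.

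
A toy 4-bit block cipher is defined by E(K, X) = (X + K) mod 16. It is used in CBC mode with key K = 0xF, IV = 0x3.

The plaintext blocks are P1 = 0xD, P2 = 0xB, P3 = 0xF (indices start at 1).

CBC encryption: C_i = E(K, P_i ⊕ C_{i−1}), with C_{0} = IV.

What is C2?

C2 = 0x5

C1: P1 ⊕ 0x3 = 0xE; E(K, 0xE) = 0xD.
C2: P2 ⊕ 0xD = 0x6; E(K, 0x6) = 0x5.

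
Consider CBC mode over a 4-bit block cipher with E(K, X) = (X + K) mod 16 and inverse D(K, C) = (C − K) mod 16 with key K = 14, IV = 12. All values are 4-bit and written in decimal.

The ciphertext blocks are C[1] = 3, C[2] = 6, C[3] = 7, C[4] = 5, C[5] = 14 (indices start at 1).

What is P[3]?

P[3] = 15

CBC decryption: P_i = D(K, C_i) ⊕ C_{i−1}, with C_{0} = IV.
P[3]: D(K, 7) = 9; 9 ⊕ 6 = 15.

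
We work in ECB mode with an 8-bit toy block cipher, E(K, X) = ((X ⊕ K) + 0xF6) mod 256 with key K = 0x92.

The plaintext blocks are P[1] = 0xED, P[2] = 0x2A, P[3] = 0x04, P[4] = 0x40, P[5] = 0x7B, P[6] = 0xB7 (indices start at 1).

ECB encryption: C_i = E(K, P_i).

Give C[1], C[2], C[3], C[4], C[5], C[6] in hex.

C[1]: E(K, 0xED) = 0x75.
C[2]: E(K, 0x2A) = 0xAE.
C[3]: E(K, 0x04) = 0x8C.
C[4]: E(K, 0x40) = 0xC8.
C[5]: E(K, 0x7B) = 0xDF.
C[6]: E(K, 0xB7) = 0x1B.

C[1] = 0x75, C[2] = 0xAE, C[3] = 0x8C, C[4] = 0xC8, C[5] = 0xDF, C[6] = 0x1B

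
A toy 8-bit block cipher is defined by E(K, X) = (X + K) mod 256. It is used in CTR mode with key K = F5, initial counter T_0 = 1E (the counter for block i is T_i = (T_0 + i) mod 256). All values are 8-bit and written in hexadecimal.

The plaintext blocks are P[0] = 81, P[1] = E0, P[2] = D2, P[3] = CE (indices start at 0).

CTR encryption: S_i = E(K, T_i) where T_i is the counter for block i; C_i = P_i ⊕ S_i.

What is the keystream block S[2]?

15

C[0]: T = 1E, S = E(K, T) = 13; 81 ⊕ 13 = 92.
C[1]: T = 1F, S = E(K, T) = 14; E0 ⊕ 14 = F4.
C[2]: T = 20, S = E(K, T) = 15; D2 ⊕ 15 = C7.
So S[2] = 15.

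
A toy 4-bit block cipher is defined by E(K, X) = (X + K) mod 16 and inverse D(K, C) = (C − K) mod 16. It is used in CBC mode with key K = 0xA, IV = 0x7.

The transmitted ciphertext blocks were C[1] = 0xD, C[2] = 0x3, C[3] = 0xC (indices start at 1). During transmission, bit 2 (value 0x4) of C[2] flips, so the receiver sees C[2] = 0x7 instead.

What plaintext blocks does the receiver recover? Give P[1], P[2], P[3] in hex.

P[1] = 0x4, P[2] = 0x0, P[3] = 0x5

CBC decryption: P_i = D(K, C_i) ⊕ C_{i−1}, with C_{0} = IV.
Only C[2] changed, to 0x7. In CBC, a change in C_i garbles P_i and flips the same bit in P_{i+1}. Decrypting the received ciphertext:
P[1]: D(K, 0xD) = 0x3; 0x3 ⊕ 0x7 = 0x4.
P[2]: D(K, 0x7) = 0xD; 0xD ⊕ 0xD = 0x0.
P[3]: D(K, 0xC) = 0x2; 0x2 ⊕ 0x7 = 0x5.
Blocks that differ from the original plaintext: P[2], P[3].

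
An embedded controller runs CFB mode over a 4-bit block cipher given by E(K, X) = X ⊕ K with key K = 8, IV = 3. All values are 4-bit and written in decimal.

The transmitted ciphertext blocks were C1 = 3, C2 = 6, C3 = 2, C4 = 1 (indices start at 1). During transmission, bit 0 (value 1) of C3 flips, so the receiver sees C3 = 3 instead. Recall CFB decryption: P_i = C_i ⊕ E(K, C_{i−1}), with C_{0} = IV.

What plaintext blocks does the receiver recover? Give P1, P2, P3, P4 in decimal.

Only C3 changed, to 3. In CFB, a change in C_i flips the same bit in P_i and garbles P_{i+1}. Decrypting the received ciphertext:
P1: E(K, 3) = 11; 3 ⊕ 11 = 8.
P2: E(K, 3) = 11; 6 ⊕ 11 = 13.
P3: E(K, 6) = 14; 3 ⊕ 14 = 13.
P4: E(K, 3) = 11; 1 ⊕ 11 = 10.
Blocks that differ from the original plaintext: P3, P4.

P1 = 8, P2 = 13, P3 = 13, P4 = 10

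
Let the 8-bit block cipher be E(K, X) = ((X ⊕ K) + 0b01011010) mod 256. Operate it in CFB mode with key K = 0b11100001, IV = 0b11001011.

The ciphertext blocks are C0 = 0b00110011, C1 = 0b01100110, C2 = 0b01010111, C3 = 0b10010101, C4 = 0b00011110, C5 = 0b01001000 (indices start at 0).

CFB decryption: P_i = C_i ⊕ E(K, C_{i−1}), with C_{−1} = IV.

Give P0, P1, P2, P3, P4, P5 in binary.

P0: E(K, 0b11001011) = 0b10000100; 0b00110011 ⊕ 0b10000100 = 0b10110111.
P1: E(K, 0b00110011) = 0b00101100; 0b01100110 ⊕ 0b00101100 = 0b01001010.
P2: E(K, 0b01100110) = 0b11100001; 0b01010111 ⊕ 0b11100001 = 0b10110110.
P3: E(K, 0b01010111) = 0b00010000; 0b10010101 ⊕ 0b00010000 = 0b10000101.
P4: E(K, 0b10010101) = 0b11001110; 0b00011110 ⊕ 0b11001110 = 0b11010000.
P5: E(K, 0b00011110) = 0b01011001; 0b01001000 ⊕ 0b01011001 = 0b00010001.

P0 = 0b10110111, P1 = 0b01001010, P2 = 0b10110110, P3 = 0b10000101, P4 = 0b11010000, P5 = 0b00010001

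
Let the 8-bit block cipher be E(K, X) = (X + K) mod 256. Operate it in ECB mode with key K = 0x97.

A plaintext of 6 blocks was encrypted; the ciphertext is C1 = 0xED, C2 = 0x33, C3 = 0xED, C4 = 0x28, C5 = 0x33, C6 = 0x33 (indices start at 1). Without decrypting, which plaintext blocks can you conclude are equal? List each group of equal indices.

ECB encrypts each block independently with the same key, so equal ciphertext blocks imply equal plaintext blocks.
C1 = C3 = 0xED, so P1 = P3.
C2 = C5 = C6 = 0x33, so P2 = P5 = P6.

P1 = P3; P2 = P5 = P6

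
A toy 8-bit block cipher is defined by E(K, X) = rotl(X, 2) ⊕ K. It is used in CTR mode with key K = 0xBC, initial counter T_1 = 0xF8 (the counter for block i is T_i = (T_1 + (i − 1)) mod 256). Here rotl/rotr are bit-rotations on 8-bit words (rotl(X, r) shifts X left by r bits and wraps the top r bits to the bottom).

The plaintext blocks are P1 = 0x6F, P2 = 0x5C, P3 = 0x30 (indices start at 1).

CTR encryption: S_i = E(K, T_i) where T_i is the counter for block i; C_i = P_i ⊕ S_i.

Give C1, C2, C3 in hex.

C1: T = 0xF8, S = E(K, T) = 0x5F; 0x6F ⊕ 0x5F = 0x30.
C2: T = 0xF9, S = E(K, T) = 0x5B; 0x5C ⊕ 0x5B = 0x07.
C3: T = 0xFA, S = E(K, T) = 0x57; 0x30 ⊕ 0x57 = 0x67.

C1 = 0x30, C2 = 0x07, C3 = 0x67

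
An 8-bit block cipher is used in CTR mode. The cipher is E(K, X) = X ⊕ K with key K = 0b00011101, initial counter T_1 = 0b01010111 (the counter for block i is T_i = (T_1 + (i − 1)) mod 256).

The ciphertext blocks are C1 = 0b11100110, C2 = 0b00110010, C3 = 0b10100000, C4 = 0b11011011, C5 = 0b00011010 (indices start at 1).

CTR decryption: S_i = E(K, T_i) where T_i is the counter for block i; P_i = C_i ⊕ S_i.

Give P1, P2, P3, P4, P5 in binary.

P1: T = 0b01010111, S = E(K, T) = 0b01001010; 0b11100110 ⊕ 0b01001010 = 0b10101100.
P2: T = 0b01011000, S = E(K, T) = 0b01000101; 0b00110010 ⊕ 0b01000101 = 0b01110111.
P3: T = 0b01011001, S = E(K, T) = 0b01000100; 0b10100000 ⊕ 0b01000100 = 0b11100100.
P4: T = 0b01011010, S = E(K, T) = 0b01000111; 0b11011011 ⊕ 0b01000111 = 0b10011100.
P5: T = 0b01011011, S = E(K, T) = 0b01000110; 0b00011010 ⊕ 0b01000110 = 0b01011100.

P1 = 0b10101100, P2 = 0b01110111, P3 = 0b11100100, P4 = 0b10011100, P5 = 0b01011100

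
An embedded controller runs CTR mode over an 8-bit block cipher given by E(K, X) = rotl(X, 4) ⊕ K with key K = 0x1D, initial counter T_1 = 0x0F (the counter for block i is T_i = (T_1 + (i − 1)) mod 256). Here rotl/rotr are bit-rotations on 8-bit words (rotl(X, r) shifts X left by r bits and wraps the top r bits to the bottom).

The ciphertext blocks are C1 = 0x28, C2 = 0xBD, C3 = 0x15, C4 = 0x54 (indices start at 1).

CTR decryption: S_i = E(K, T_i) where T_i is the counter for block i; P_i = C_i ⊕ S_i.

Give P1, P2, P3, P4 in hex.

P1 = 0xC5, P2 = 0xA1, P3 = 0x19, P4 = 0x68

P1: T = 0x0F, S = E(K, T) = 0xED; 0x28 ⊕ 0xED = 0xC5.
P2: T = 0x10, S = E(K, T) = 0x1C; 0xBD ⊕ 0x1C = 0xA1.
P3: T = 0x11, S = E(K, T) = 0x0C; 0x15 ⊕ 0x0C = 0x19.
P4: T = 0x12, S = E(K, T) = 0x3C; 0x54 ⊕ 0x3C = 0x68.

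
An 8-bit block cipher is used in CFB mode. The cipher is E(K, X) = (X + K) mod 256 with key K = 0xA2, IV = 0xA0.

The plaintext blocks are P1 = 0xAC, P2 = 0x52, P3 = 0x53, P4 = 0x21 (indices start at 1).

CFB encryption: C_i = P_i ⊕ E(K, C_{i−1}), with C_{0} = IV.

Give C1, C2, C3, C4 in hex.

C1 = 0xEE, C2 = 0xC2, C3 = 0x37, C4 = 0xF8

C1: E(K, 0xA0) = 0x42; 0xAC ⊕ 0x42 = 0xEE.
C2: E(K, 0xEE) = 0x90; 0x52 ⊕ 0x90 = 0xC2.
C3: E(K, 0xC2) = 0x64; 0x53 ⊕ 0x64 = 0x37.
C4: E(K, 0x37) = 0xD9; 0x21 ⊕ 0xD9 = 0xF8.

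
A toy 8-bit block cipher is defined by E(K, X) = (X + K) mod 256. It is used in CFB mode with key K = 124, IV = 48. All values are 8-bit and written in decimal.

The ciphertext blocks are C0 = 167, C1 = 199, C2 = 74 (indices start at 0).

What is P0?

CFB decryption: P_i = C_i ⊕ E(K, C_{i−1}), with C_{−1} = IV.
P0: E(K, 48) = 172; 167 ⊕ 172 = 11.

P0 = 11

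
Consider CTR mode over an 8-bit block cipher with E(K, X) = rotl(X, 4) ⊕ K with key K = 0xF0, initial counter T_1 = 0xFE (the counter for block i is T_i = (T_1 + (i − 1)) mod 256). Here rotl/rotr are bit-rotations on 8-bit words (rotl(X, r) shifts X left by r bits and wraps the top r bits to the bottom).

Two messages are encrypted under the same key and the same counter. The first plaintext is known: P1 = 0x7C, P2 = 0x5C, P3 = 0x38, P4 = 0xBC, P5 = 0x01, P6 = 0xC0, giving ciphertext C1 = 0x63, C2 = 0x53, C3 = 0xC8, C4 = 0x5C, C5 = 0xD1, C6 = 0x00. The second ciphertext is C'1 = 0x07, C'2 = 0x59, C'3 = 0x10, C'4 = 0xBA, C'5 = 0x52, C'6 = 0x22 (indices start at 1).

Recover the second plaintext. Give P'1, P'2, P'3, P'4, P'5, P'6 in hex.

In CTR with a reused counter, both messages share the same keystream S_i, so C_i ⊕ C'_i = P_i ⊕ P'_i and thus P'_i = P_i ⊕ C_i ⊕ C'_i.
P'1: 0x7C ⊕ 0x63 ⊕ 0x07 = 0x18.
P'2: 0x5C ⊕ 0x53 ⊕ 0x59 = 0x56.
P'3: 0x38 ⊕ 0xC8 ⊕ 0x10 = 0xE0.
P'4: 0xBC ⊕ 0x5C ⊕ 0xBA = 0x5A.
P'5: 0x01 ⊕ 0xD1 ⊕ 0x52 = 0x82.
P'6: 0xC0 ⊕ 0x00 ⊕ 0x22 = 0xE2.

P'1 = 0x18, P'2 = 0x56, P'3 = 0xE0, P'4 = 0x5A, P'5 = 0x82, P'6 = 0xE2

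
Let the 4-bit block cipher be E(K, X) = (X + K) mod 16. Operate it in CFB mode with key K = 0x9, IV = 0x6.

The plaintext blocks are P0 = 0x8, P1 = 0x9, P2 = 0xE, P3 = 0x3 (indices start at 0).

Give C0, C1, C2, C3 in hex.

C0 = 0x7, C1 = 0x9, C2 = 0xC, C3 = 0x6

CFB encryption: C_i = P_i ⊕ E(K, C_{i−1}), with C_{−1} = IV.
C0: E(K, 0x6) = 0xF; 0x8 ⊕ 0xF = 0x7.
C1: E(K, 0x7) = 0x0; 0x9 ⊕ 0x0 = 0x9.
C2: E(K, 0x9) = 0x2; 0xE ⊕ 0x2 = 0xC.
C3: E(K, 0xC) = 0x5; 0x3 ⊕ 0x5 = 0x6.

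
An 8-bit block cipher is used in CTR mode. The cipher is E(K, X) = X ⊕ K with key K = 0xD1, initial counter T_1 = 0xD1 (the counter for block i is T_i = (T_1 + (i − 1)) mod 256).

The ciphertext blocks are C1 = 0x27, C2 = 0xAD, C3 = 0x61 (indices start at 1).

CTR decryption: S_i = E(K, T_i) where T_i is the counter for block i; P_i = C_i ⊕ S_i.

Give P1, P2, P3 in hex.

P1 = 0x27, P2 = 0xAE, P3 = 0x63

P1: T = 0xD1, S = E(K, T) = 0x00; 0x27 ⊕ 0x00 = 0x27.
P2: T = 0xD2, S = E(K, T) = 0x03; 0xAD ⊕ 0x03 = 0xAE.
P3: T = 0xD3, S = E(K, T) = 0x02; 0x61 ⊕ 0x02 = 0x63.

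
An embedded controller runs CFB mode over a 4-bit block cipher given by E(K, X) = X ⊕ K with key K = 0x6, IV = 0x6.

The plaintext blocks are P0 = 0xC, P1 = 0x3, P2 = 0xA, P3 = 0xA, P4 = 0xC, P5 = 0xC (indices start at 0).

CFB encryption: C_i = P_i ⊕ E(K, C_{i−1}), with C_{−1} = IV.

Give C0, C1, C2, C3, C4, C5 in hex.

C0 = 0xC, C1 = 0x9, C2 = 0x5, C3 = 0x9, C4 = 0x3, C5 = 0x9

C0: E(K, 0x6) = 0x0; 0xC ⊕ 0x0 = 0xC.
C1: E(K, 0xC) = 0xA; 0x3 ⊕ 0xA = 0x9.
C2: E(K, 0x9) = 0xF; 0xA ⊕ 0xF = 0x5.
C3: E(K, 0x5) = 0x3; 0xA ⊕ 0x3 = 0x9.
C4: E(K, 0x9) = 0xF; 0xC ⊕ 0xF = 0x3.
C5: E(K, 0x3) = 0x5; 0xC ⊕ 0x5 = 0x9.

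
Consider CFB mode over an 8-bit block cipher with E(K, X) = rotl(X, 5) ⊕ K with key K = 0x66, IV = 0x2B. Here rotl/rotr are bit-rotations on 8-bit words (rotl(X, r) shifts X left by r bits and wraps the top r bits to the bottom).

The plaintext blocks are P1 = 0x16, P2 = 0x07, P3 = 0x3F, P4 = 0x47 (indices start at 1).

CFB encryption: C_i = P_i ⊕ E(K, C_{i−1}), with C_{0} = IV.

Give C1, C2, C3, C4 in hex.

C1 = 0x15, C2 = 0xC3, C3 = 0x21, C4 = 0x05

C1: E(K, 0x2B) = 0x03; 0x16 ⊕ 0x03 = 0x15.
C2: E(K, 0x15) = 0xC4; 0x07 ⊕ 0xC4 = 0xC3.
C3: E(K, 0xC3) = 0x1E; 0x3F ⊕ 0x1E = 0x21.
C4: E(K, 0x21) = 0x42; 0x47 ⊕ 0x42 = 0x05.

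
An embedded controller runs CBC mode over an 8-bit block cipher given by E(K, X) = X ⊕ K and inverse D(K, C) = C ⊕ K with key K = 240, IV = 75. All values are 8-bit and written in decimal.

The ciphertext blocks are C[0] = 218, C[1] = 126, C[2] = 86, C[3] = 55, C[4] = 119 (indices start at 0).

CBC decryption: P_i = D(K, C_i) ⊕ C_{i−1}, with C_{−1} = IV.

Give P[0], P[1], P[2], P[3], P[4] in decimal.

P[0] = 97, P[1] = 84, P[2] = 216, P[3] = 145, P[4] = 176

P[0]: D(K, 218) = 42; 42 ⊕ 75 = 97.
P[1]: D(K, 126) = 142; 142 ⊕ 218 = 84.
P[2]: D(K, 86) = 166; 166 ⊕ 126 = 216.
P[3]: D(K, 55) = 199; 199 ⊕ 86 = 145.
P[4]: D(K, 119) = 135; 135 ⊕ 55 = 176.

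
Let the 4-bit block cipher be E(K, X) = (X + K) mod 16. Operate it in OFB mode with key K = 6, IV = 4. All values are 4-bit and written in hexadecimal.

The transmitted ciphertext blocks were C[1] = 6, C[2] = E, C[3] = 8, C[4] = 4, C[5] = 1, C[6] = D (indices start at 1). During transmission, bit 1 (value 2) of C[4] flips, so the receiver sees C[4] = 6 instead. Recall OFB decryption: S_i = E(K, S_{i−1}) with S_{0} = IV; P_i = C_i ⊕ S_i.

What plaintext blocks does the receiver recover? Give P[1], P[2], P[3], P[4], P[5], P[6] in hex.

P[1] = C, P[2] = E, P[3] = E, P[4] = A, P[5] = 3, P[6] = 5

Only C[4] changed, to 6. In OFB, a change in C_i flips the same bit in P_i only; the keystream is unaffected. Decrypting the received ciphertext:
P[1]: S = E(K, 4) = A; 6 ⊕ A = C.
P[2]: S = E(K, A) = 0; E ⊕ 0 = E.
P[3]: S = E(K, 0) = 6; 8 ⊕ 6 = E.
P[4]: S = E(K, 6) = C; 6 ⊕ C = A.
P[5]: S = E(K, C) = 2; 1 ⊕ 2 = 3.
P[6]: S = E(K, 2) = 8; D ⊕ 8 = 5.
Blocks that differ from the original plaintext: P[4].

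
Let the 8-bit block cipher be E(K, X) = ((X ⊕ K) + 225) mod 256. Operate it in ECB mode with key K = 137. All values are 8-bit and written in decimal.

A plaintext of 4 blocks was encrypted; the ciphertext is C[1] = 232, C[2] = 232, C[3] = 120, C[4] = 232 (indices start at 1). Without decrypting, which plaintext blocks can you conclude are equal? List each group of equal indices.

ECB encrypts each block independently with the same key, so equal ciphertext blocks imply equal plaintext blocks.
C[1] = C[2] = C[4] = 232, so P[1] = P[2] = P[4].

P[1] = P[2] = P[4]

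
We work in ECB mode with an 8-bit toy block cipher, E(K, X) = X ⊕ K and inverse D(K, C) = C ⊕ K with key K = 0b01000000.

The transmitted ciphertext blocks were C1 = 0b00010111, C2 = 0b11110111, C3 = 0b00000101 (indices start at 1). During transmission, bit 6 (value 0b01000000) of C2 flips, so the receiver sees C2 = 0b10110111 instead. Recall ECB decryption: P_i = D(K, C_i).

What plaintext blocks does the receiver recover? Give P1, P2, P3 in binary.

Only C2 changed, to 0b10110111. In ECB, a change in C_i affects only P_i. Decrypting the received ciphertext:
P1: D(K, 0b00010111) = 0b01010111.
P2: D(K, 0b10110111) = 0b11110111.
P3: D(K, 0b00000101) = 0b01000101.
Blocks that differ from the original plaintext: P2.

P1 = 0b01010111, P2 = 0b11110111, P3 = 0b01000101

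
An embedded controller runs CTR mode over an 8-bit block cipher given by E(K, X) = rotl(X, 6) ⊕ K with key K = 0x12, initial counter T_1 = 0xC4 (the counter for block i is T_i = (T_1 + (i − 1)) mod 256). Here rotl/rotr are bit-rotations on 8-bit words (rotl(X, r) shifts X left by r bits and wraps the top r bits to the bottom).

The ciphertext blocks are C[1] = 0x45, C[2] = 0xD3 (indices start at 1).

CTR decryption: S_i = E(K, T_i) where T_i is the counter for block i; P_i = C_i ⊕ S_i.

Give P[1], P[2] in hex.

P[1] = 0x66, P[2] = 0xB0

P[1]: T = 0xC4, S = E(K, T) = 0x23; 0x45 ⊕ 0x23 = 0x66.
P[2]: T = 0xC5, S = E(K, T) = 0x63; 0xD3 ⊕ 0x63 = 0xB0.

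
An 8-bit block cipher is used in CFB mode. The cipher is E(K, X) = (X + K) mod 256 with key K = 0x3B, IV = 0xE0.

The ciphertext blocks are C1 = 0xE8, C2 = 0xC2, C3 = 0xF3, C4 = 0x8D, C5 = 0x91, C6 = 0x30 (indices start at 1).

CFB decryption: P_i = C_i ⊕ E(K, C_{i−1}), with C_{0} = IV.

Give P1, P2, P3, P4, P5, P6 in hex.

P1: E(K, 0xE0) = 0x1B; 0xE8 ⊕ 0x1B = 0xF3.
P2: E(K, 0xE8) = 0x23; 0xC2 ⊕ 0x23 = 0xE1.
P3: E(K, 0xC2) = 0xFD; 0xF3 ⊕ 0xFD = 0x0E.
P4: E(K, 0xF3) = 0x2E; 0x8D ⊕ 0x2E = 0xA3.
P5: E(K, 0x8D) = 0xC8; 0x91 ⊕ 0xC8 = 0x59.
P6: E(K, 0x91) = 0xCC; 0x30 ⊕ 0xCC = 0xFC.

P1 = 0xF3, P2 = 0xE1, P3 = 0x0E, P4 = 0xA3, P5 = 0x59, P6 = 0xFC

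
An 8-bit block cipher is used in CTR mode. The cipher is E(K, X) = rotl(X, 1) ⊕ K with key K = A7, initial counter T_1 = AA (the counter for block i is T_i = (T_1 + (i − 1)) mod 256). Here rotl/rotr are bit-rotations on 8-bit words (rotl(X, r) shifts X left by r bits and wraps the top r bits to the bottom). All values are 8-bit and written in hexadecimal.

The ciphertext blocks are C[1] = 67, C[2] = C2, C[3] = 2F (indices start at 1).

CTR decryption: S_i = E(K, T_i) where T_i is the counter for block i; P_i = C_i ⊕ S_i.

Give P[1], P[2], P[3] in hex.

P[1]: T = AA, S = E(K, T) = F2; 67 ⊕ F2 = 95.
P[2]: T = AB, S = E(K, T) = F0; C2 ⊕ F0 = 32.
P[3]: T = AC, S = E(K, T) = FE; 2F ⊕ FE = D1.

P[1] = 95, P[2] = 32, P[3] = D1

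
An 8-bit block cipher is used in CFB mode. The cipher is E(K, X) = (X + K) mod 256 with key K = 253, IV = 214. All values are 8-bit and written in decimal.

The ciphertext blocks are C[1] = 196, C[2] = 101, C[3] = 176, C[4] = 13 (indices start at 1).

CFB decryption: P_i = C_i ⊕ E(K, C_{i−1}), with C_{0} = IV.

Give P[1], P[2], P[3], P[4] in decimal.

P[1] = 23, P[2] = 164, P[3] = 210, P[4] = 160

P[1]: E(K, 214) = 211; 196 ⊕ 211 = 23.
P[2]: E(K, 196) = 193; 101 ⊕ 193 = 164.
P[3]: E(K, 101) = 98; 176 ⊕ 98 = 210.
P[4]: E(K, 176) = 173; 13 ⊕ 173 = 160.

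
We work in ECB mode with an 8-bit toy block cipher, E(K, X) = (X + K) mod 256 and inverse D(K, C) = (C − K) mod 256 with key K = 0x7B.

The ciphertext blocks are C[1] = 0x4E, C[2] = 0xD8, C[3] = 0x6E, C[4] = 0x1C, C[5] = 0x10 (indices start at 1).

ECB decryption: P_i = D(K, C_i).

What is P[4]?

P[4]: D(K, 0x1C) = 0xA1.

P[4] = 0xA1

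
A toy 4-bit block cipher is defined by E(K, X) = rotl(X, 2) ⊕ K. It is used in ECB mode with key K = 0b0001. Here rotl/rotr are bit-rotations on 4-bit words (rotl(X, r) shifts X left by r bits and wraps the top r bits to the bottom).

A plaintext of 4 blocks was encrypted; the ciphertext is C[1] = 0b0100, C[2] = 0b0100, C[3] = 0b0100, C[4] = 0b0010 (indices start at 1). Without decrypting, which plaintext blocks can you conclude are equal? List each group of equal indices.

P[1] = P[2] = P[3]

ECB encrypts each block independently with the same key, so equal ciphertext blocks imply equal plaintext blocks.
C[1] = C[2] = C[3] = 0b0100, so P[1] = P[2] = P[3].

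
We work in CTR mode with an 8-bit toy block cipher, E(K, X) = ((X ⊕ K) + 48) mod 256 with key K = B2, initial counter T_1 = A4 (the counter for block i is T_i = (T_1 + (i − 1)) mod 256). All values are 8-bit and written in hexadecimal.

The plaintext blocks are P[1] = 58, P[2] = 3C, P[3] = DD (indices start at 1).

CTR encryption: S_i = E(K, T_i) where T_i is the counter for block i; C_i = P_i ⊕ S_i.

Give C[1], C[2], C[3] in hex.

C[1] = 06, C[2] = 63, C[3] = 81

C[1]: T = A4, S = E(K, T) = 5E; 58 ⊕ 5E = 06.
C[2]: T = A5, S = E(K, T) = 5F; 3C ⊕ 5F = 63.
C[3]: T = A6, S = E(K, T) = 5C; DD ⊕ 5C = 81.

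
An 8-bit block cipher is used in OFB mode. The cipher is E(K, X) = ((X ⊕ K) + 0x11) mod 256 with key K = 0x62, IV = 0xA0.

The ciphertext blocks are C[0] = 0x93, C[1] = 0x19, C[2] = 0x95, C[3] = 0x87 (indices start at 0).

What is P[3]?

P[3] = 0x63

OFB decryption: S_i = E(K, S_{i−1}) with S_{−1} = IV; P_i = C_i ⊕ S_i.
P[0]: S = E(K, 0xA0) = 0xD3; 0x93 ⊕ 0xD3 = 0x40.
P[1]: S = E(K, 0xD3) = 0xC2; 0x19 ⊕ 0xC2 = 0xDB.
P[2]: S = E(K, 0xC2) = 0xB1; 0x95 ⊕ 0xB1 = 0x24.
P[3]: S = E(K, 0xB1) = 0xE4; 0x87 ⊕ 0xE4 = 0x63.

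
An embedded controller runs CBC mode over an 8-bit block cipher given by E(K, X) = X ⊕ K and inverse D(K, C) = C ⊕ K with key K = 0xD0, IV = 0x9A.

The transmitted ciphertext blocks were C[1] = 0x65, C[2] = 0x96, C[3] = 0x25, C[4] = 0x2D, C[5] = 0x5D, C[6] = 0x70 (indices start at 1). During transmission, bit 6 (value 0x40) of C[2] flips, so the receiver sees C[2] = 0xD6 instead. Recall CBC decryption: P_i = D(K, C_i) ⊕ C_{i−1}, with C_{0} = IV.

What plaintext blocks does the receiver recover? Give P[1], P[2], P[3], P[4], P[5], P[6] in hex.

P[1] = 0x2F, P[2] = 0x63, P[3] = 0x23, P[4] = 0xD8, P[5] = 0xA0, P[6] = 0xFD

Only C[2] changed, to 0xD6. In CBC, a change in C_i garbles P_i and flips the same bit in P_{i+1}. Decrypting the received ciphertext:
P[1]: D(K, 0x65) = 0xB5; 0xB5 ⊕ 0x9A = 0x2F.
P[2]: D(K, 0xD6) = 0x06; 0x06 ⊕ 0x65 = 0x63.
P[3]: D(K, 0x25) = 0xF5; 0xF5 ⊕ 0xD6 = 0x23.
P[4]: D(K, 0x2D) = 0xFD; 0xFD ⊕ 0x25 = 0xD8.
P[5]: D(K, 0x5D) = 0x8D; 0x8D ⊕ 0x2D = 0xA0.
P[6]: D(K, 0x70) = 0xA0; 0xA0 ⊕ 0x5D = 0xFD.
Blocks that differ from the original plaintext: P[2], P[3].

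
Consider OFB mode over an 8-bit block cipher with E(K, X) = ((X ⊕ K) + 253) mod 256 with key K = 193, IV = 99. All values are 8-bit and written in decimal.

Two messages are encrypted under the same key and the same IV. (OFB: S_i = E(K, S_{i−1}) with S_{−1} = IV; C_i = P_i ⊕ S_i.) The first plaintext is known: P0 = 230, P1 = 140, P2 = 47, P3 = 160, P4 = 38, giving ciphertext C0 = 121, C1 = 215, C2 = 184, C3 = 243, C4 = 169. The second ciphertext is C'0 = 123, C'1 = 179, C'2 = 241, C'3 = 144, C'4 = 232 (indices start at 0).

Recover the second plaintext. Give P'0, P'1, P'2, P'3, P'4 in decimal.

In OFB with a reused IV, both messages share the same keystream S_i, so C_i ⊕ C'_i = P_i ⊕ P'_i and thus P'_i = P_i ⊕ C_i ⊕ C'_i.
P'0: 230 ⊕ 121 ⊕ 123 = 228.
P'1: 140 ⊕ 215 ⊕ 179 = 232.
P'2: 47 ⊕ 184 ⊕ 241 = 102.
P'3: 160 ⊕ 243 ⊕ 144 = 195.
P'4: 38 ⊕ 169 ⊕ 232 = 103.

P'0 = 228, P'1 = 232, P'2 = 102, P'3 = 195, P'4 = 103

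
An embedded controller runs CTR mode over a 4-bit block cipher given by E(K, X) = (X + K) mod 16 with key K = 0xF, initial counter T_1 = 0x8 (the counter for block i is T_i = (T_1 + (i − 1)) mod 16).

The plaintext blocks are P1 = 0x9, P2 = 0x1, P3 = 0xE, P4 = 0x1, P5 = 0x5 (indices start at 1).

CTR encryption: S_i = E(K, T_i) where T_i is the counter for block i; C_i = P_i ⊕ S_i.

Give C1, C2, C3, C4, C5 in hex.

C1: T = 0x8, S = E(K, T) = 0x7; 0x9 ⊕ 0x7 = 0xE.
C2: T = 0x9, S = E(K, T) = 0x8; 0x1 ⊕ 0x8 = 0x9.
C3: T = 0xA, S = E(K, T) = 0x9; 0xE ⊕ 0x9 = 0x7.
C4: T = 0xB, S = E(K, T) = 0xA; 0x1 ⊕ 0xA = 0xB.
C5: T = 0xC, S = E(K, T) = 0xB; 0x5 ⊕ 0xB = 0xE.

C1 = 0xE, C2 = 0x9, C3 = 0x7, C4 = 0xB, C5 = 0xE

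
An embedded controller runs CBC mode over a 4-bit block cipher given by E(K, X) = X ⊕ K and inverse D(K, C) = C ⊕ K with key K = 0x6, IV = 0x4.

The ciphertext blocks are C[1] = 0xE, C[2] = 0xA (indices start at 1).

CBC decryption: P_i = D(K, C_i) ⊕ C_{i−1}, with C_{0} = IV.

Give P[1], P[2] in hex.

P[1]: D(K, 0xE) = 0x8; 0x8 ⊕ 0x4 = 0xC.
P[2]: D(K, 0xA) = 0xC; 0xC ⊕ 0xE = 0x2.

P[1] = 0xC, P[2] = 0x2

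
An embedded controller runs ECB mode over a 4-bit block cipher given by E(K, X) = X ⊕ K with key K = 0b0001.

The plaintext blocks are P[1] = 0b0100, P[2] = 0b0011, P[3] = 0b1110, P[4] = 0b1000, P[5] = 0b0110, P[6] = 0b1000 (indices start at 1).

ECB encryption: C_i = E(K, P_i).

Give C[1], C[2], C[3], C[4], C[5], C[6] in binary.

C[1]: E(K, 0b0100) = 0b0101.
C[2]: E(K, 0b0011) = 0b0010.
C[3]: E(K, 0b1110) = 0b1111.
C[4]: E(K, 0b1000) = 0b1001.
C[5]: E(K, 0b0110) = 0b0111.
C[6]: E(K, 0b1000) = 0b1001.

C[1] = 0b0101, C[2] = 0b0010, C[3] = 0b1111, C[4] = 0b1001, C[5] = 0b0111, C[6] = 0b1001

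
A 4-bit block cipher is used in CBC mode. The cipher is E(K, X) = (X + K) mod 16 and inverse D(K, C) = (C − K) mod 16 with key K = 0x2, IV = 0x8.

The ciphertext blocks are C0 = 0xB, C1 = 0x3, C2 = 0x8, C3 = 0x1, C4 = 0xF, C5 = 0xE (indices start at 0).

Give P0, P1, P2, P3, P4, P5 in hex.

CBC decryption: P_i = D(K, C_i) ⊕ C_{i−1}, with C_{−1} = IV.
P0: D(K, 0xB) = 0x9; 0x9 ⊕ 0x8 = 0x1.
P1: D(K, 0x3) = 0x1; 0x1 ⊕ 0xB = 0xA.
P2: D(K, 0x8) = 0x6; 0x6 ⊕ 0x3 = 0x5.
P3: D(K, 0x1) = 0xF; 0xF ⊕ 0x8 = 0x7.
P4: D(K, 0xF) = 0xD; 0xD ⊕ 0x1 = 0xC.
P5: D(K, 0xE) = 0xC; 0xC ⊕ 0xF = 0x3.

P0 = 0x1, P1 = 0xA, P2 = 0x5, P3 = 0x7, P4 = 0xC, P5 = 0x3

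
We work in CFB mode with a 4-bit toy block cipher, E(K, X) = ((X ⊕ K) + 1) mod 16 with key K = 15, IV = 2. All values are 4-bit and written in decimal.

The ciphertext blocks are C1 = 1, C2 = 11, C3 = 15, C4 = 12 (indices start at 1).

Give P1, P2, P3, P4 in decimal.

P1 = 15, P2 = 4, P3 = 10, P4 = 13

CFB decryption: P_i = C_i ⊕ E(K, C_{i−1}), with C_{0} = IV.
P1: E(K, 2) = 14; 1 ⊕ 14 = 15.
P2: E(K, 1) = 15; 11 ⊕ 15 = 4.
P3: E(K, 11) = 5; 15 ⊕ 5 = 10.
P4: E(K, 15) = 1; 12 ⊕ 1 = 13.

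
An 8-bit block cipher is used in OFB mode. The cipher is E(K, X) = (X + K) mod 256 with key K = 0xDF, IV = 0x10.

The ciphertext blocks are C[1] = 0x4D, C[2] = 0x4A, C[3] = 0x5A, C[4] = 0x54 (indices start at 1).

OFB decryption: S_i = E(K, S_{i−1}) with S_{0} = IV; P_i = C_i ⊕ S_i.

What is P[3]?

P[1]: S = E(K, 0x10) = 0xEF; 0x4D ⊕ 0xEF = 0xA2.
P[2]: S = E(K, 0xEF) = 0xCE; 0x4A ⊕ 0xCE = 0x84.
P[3]: S = E(K, 0xCE) = 0xAD; 0x5A ⊕ 0xAD = 0xF7.

P[3] = 0xF7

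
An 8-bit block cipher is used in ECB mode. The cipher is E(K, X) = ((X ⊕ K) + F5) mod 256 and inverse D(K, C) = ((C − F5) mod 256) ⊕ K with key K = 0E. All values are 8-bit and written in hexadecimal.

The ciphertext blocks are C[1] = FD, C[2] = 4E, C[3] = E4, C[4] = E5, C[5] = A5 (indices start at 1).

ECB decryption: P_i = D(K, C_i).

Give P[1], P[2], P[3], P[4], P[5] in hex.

P[1] = 06, P[2] = 57, P[3] = E1, P[4] = FE, P[5] = BE

P[1]: D(K, FD) = 06.
P[2]: D(K, 4E) = 57.
P[3]: D(K, E4) = E1.
P[4]: D(K, E5) = FE.
P[5]: D(K, A5) = BE.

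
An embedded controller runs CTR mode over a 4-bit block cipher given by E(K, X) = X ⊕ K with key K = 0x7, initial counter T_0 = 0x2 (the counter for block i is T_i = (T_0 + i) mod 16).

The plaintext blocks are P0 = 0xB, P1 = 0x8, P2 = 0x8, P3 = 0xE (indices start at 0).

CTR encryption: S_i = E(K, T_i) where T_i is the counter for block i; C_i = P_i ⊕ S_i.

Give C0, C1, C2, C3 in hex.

C0: T = 0x2, S = E(K, T) = 0x5; 0xB ⊕ 0x5 = 0xE.
C1: T = 0x3, S = E(K, T) = 0x4; 0x8 ⊕ 0x4 = 0xC.
C2: T = 0x4, S = E(K, T) = 0x3; 0x8 ⊕ 0x3 = 0xB.
C3: T = 0x5, S = E(K, T) = 0x2; 0xE ⊕ 0x2 = 0xC.

C0 = 0xE, C1 = 0xC, C2 = 0xB, C3 = 0xC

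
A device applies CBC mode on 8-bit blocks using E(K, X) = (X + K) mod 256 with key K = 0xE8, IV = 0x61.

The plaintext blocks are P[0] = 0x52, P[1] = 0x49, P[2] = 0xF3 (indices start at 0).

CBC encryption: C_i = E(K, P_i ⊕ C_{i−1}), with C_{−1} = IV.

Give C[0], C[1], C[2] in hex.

C[0] = 0x1B, C[1] = 0x3A, C[2] = 0xB1

C[0]: P[0] ⊕ 0x61 = 0x33; E(K, 0x33) = 0x1B.
C[1]: P[1] ⊕ 0x1B = 0x52; E(K, 0x52) = 0x3A.
C[2]: P[2] ⊕ 0x3A = 0xC9; E(K, 0xC9) = 0xB1.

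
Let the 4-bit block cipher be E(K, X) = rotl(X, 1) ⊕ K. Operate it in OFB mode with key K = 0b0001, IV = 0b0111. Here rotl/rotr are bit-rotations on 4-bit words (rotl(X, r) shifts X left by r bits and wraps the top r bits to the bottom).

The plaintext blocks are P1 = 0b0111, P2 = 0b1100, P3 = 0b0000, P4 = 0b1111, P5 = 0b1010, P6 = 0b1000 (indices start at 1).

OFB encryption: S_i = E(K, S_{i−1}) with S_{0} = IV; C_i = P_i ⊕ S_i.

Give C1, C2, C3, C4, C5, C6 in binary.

C1 = 0b1000, C2 = 0b0010, C3 = 0b1100, C4 = 0b0111, C5 = 0b1010, C6 = 0b1001

C1: S = E(K, 0b0111) = 0b1111; 0b0111 ⊕ 0b1111 = 0b1000.
C2: S = E(K, 0b1111) = 0b1110; 0b1100 ⊕ 0b1110 = 0b0010.
C3: S = E(K, 0b1110) = 0b1100; 0b0000 ⊕ 0b1100 = 0b1100.
C4: S = E(K, 0b1100) = 0b1000; 0b1111 ⊕ 0b1000 = 0b0111.
C5: S = E(K, 0b1000) = 0b0000; 0b1010 ⊕ 0b0000 = 0b1010.
C6: S = E(K, 0b0000) = 0b0001; 0b1000 ⊕ 0b0001 = 0b1001.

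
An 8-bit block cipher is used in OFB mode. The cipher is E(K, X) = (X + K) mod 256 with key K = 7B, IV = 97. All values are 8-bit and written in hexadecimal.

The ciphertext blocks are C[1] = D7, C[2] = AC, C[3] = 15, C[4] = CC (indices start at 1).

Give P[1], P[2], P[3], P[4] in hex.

P[1] = C5, P[2] = 21, P[3] = 1D, P[4] = 4F

OFB decryption: S_i = E(K, S_{i−1}) with S_{0} = IV; P_i = C_i ⊕ S_i.
P[1]: S = E(K, 97) = 12; D7 ⊕ 12 = C5.
P[2]: S = E(K, 12) = 8D; AC ⊕ 8D = 21.
P[3]: S = E(K, 8D) = 08; 15 ⊕ 08 = 1D.
P[4]: S = E(K, 08) = 83; CC ⊕ 83 = 4F.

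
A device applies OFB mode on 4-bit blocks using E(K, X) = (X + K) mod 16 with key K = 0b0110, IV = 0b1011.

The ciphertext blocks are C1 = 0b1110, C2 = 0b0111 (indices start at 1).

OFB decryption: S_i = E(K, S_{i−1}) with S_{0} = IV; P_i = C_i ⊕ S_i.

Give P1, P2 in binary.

P1: S = E(K, 0b1011) = 0b0001; 0b1110 ⊕ 0b0001 = 0b1111.
P2: S = E(K, 0b0001) = 0b0111; 0b0111 ⊕ 0b0111 = 0b0000.

P1 = 0b1111, P2 = 0b0000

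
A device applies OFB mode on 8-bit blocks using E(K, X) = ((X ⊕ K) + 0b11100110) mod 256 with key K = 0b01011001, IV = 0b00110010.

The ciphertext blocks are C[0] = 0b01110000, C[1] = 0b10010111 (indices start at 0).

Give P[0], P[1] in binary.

P[0] = 0b00100001, P[1] = 0b01111001

OFB decryption: S_i = E(K, S_{i−1}) with S_{−1} = IV; P_i = C_i ⊕ S_i.
P[0]: S = E(K, 0b00110010) = 0b01010001; 0b01110000 ⊕ 0b01010001 = 0b00100001.
P[1]: S = E(K, 0b01010001) = 0b11101110; 0b10010111 ⊕ 0b11101110 = 0b01111001.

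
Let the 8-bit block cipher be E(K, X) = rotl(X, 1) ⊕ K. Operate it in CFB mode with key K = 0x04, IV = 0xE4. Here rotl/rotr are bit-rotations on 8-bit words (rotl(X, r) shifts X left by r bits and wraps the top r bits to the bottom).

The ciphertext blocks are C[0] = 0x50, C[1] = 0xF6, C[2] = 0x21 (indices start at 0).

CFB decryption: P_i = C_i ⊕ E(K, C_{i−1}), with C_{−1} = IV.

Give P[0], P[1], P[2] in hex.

P[0]: E(K, 0xE4) = 0xCD; 0x50 ⊕ 0xCD = 0x9D.
P[1]: E(K, 0x50) = 0xA4; 0xF6 ⊕ 0xA4 = 0x52.
P[2]: E(K, 0xF6) = 0xE9; 0x21 ⊕ 0xE9 = 0xC8.

P[0] = 0x9D, P[1] = 0x52, P[2] = 0xC8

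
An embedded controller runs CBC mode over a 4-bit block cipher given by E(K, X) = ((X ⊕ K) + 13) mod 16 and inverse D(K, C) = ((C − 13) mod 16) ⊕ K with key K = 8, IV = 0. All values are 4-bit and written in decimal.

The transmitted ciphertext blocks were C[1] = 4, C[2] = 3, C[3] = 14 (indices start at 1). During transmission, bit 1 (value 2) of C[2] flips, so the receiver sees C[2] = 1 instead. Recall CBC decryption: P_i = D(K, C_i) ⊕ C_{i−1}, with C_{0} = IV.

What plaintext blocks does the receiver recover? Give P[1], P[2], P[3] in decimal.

P[1] = 15, P[2] = 8, P[3] = 8

Only C[2] changed, to 1. In CBC, a change in C_i garbles P_i and flips the same bit in P_{i+1}. Decrypting the received ciphertext:
P[1]: D(K, 4) = 15; 15 ⊕ 0 = 15.
P[2]: D(K, 1) = 12; 12 ⊕ 4 = 8.
P[3]: D(K, 14) = 9; 9 ⊕ 1 = 8.
Blocks that differ from the original plaintext: P[2], P[3].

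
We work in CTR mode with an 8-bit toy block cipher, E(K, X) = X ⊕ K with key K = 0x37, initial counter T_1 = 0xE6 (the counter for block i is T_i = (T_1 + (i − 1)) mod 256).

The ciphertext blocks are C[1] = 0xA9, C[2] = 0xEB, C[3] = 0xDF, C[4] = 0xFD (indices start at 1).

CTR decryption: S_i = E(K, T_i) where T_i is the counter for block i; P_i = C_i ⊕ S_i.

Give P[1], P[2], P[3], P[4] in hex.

P[1]: T = 0xE6, S = E(K, T) = 0xD1; 0xA9 ⊕ 0xD1 = 0x78.
P[2]: T = 0xE7, S = E(K, T) = 0xD0; 0xEB ⊕ 0xD0 = 0x3B.
P[3]: T = 0xE8, S = E(K, T) = 0xDF; 0xDF ⊕ 0xDF = 0x00.
P[4]: T = 0xE9, S = E(K, T) = 0xDE; 0xFD ⊕ 0xDE = 0x23.

P[1] = 0x78, P[2] = 0x3B, P[3] = 0x00, P[4] = 0x23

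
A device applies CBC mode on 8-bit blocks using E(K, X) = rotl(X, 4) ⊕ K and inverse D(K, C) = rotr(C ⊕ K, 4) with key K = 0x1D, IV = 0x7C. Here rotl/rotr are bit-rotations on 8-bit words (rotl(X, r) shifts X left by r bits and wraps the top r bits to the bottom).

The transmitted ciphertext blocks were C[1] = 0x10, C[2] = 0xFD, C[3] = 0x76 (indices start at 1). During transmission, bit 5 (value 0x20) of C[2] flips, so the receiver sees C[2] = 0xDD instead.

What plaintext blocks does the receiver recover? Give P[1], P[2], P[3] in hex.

P[1] = 0xAC, P[2] = 0x1C, P[3] = 0x6B

CBC decryption: P_i = D(K, C_i) ⊕ C_{i−1}, with C_{0} = IV.
Only C[2] changed, to 0xDD. In CBC, a change in C_i garbles P_i and flips the same bit in P_{i+1}. Decrypting the received ciphertext:
P[1]: D(K, 0x10) = 0xD0; 0xD0 ⊕ 0x7C = 0xAC.
P[2]: D(K, 0xDD) = 0x0C; 0x0C ⊕ 0x10 = 0x1C.
P[3]: D(K, 0x76) = 0xB6; 0xB6 ⊕ 0xDD = 0x6B.
Blocks that differ from the original plaintext: P[2], P[3].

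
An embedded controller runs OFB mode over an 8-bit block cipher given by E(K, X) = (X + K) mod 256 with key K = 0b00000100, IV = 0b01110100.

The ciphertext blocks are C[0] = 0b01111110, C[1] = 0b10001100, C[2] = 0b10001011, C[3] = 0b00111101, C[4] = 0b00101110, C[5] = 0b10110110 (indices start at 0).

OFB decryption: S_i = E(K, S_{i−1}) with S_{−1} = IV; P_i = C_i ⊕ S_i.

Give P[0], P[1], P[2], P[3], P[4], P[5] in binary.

P[0]: S = E(K, 0b01110100) = 0b01111000; 0b01111110 ⊕ 0b01111000 = 0b00000110.
P[1]: S = E(K, 0b01111000) = 0b01111100; 0b10001100 ⊕ 0b01111100 = 0b11110000.
P[2]: S = E(K, 0b01111100) = 0b10000000; 0b10001011 ⊕ 0b10000000 = 0b00001011.
P[3]: S = E(K, 0b10000000) = 0b10000100; 0b00111101 ⊕ 0b10000100 = 0b10111001.
P[4]: S = E(K, 0b10000100) = 0b10001000; 0b00101110 ⊕ 0b10001000 = 0b10100110.
P[5]: S = E(K, 0b10001000) = 0b10001100; 0b10110110 ⊕ 0b10001100 = 0b00111010.

P[0] = 0b00000110, P[1] = 0b11110000, P[2] = 0b00001011, P[3] = 0b10111001, P[4] = 0b10100110, P[5] = 0b00111010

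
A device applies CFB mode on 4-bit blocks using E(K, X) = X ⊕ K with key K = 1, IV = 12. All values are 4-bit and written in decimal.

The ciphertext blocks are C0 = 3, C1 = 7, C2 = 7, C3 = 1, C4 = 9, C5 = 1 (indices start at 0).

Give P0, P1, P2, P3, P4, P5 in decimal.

P0 = 14, P1 = 5, P2 = 1, P3 = 7, P4 = 9, P5 = 9

CFB decryption: P_i = C_i ⊕ E(K, C_{i−1}), with C_{−1} = IV.
P0: E(K, 12) = 13; 3 ⊕ 13 = 14.
P1: E(K, 3) = 2; 7 ⊕ 2 = 5.
P2: E(K, 7) = 6; 7 ⊕ 6 = 1.
P3: E(K, 7) = 6; 1 ⊕ 6 = 7.
P4: E(K, 1) = 0; 9 ⊕ 0 = 9.
P5: E(K, 9) = 8; 1 ⊕ 8 = 9.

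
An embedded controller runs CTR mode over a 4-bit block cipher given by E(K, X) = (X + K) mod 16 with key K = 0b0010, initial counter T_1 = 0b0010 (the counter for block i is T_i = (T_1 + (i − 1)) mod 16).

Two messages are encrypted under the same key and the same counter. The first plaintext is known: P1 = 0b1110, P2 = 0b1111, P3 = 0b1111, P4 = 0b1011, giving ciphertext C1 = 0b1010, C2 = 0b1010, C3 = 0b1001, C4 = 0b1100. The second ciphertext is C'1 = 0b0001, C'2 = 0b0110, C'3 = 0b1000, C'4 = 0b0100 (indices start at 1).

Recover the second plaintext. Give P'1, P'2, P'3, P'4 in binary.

P'1 = 0b0101, P'2 = 0b0011, P'3 = 0b1110, P'4 = 0b0011

In CTR with a reused counter, both messages share the same keystream S_i, so C_i ⊕ C'_i = P_i ⊕ P'_i and thus P'_i = P_i ⊕ C_i ⊕ C'_i.
P'1: 0b1110 ⊕ 0b1010 ⊕ 0b0001 = 0b0101.
P'2: 0b1111 ⊕ 0b1010 ⊕ 0b0110 = 0b0011.
P'3: 0b1111 ⊕ 0b1001 ⊕ 0b1000 = 0b1110.
P'4: 0b1011 ⊕ 0b1100 ⊕ 0b0100 = 0b0011.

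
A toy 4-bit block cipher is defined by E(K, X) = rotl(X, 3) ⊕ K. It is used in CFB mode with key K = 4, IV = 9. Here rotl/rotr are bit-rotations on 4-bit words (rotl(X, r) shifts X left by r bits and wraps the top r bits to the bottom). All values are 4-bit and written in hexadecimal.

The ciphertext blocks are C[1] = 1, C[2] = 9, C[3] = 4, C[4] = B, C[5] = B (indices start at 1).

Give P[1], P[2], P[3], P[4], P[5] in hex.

P[1] = 9, P[2] = 5, P[3] = C, P[4] = D, P[5] = 2

CFB decryption: P_i = C_i ⊕ E(K, C_{i−1}), with C_{0} = IV.
P[1]: E(K, 9) = 8; 1 ⊕ 8 = 9.
P[2]: E(K, 1) = C; 9 ⊕ C = 5.
P[3]: E(K, 9) = 8; 4 ⊕ 8 = C.
P[4]: E(K, 4) = 6; B ⊕ 6 = D.
P[5]: E(K, B) = 9; B ⊕ 9 = 2.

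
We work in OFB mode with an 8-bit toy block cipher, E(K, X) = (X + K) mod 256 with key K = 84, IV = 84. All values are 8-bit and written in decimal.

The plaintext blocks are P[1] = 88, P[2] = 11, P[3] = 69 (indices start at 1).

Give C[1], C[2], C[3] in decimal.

OFB encryption: S_i = E(K, S_{i−1}) with S_{0} = IV; C_i = P_i ⊕ S_i.
C[1]: S = E(K, 84) = 168; 88 ⊕ 168 = 240.
C[2]: S = E(K, 168) = 252; 11 ⊕ 252 = 247.
C[3]: S = E(K, 252) = 80; 69 ⊕ 80 = 21.

C[1] = 240, C[2] = 247, C[3] = 21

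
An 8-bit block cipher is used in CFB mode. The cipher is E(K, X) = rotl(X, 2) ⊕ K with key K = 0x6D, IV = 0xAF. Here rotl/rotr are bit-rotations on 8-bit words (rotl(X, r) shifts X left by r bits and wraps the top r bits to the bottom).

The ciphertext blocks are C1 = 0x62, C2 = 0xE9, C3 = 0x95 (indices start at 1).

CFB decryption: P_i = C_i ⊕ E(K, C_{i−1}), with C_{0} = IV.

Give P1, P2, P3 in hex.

P1 = 0xB1, P2 = 0x0D, P3 = 0x5F

P1: E(K, 0xAF) = 0xD3; 0x62 ⊕ 0xD3 = 0xB1.
P2: E(K, 0x62) = 0xE4; 0xE9 ⊕ 0xE4 = 0x0D.
P3: E(K, 0xE9) = 0xCA; 0x95 ⊕ 0xCA = 0x5F.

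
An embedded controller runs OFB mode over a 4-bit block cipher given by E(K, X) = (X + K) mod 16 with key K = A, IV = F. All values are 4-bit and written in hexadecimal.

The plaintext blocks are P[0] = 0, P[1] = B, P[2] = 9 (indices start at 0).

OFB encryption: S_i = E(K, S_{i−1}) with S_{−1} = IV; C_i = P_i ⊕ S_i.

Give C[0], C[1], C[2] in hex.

C[0] = 9, C[1] = 8, C[2] = 4

C[0]: S = E(K, F) = 9; 0 ⊕ 9 = 9.
C[1]: S = E(K, 9) = 3; B ⊕ 3 = 8.
C[2]: S = E(K, 3) = D; 9 ⊕ D = 4.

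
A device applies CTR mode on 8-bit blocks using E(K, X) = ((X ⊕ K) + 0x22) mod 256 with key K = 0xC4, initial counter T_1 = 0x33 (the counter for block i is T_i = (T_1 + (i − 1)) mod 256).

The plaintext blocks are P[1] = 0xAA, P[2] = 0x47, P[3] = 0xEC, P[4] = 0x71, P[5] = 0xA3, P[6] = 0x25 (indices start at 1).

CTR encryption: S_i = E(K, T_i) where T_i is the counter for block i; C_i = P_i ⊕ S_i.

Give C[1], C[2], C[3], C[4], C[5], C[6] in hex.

C[1]: T = 0x33, S = E(K, T) = 0x19; 0xAA ⊕ 0x19 = 0xB3.
C[2]: T = 0x34, S = E(K, T) = 0x12; 0x47 ⊕ 0x12 = 0x55.
C[3]: T = 0x35, S = E(K, T) = 0x13; 0xEC ⊕ 0x13 = 0xFF.
C[4]: T = 0x36, S = E(K, T) = 0x14; 0x71 ⊕ 0x14 = 0x65.
C[5]: T = 0x37, S = E(K, T) = 0x15; 0xA3 ⊕ 0x15 = 0xB6.
C[6]: T = 0x38, S = E(K, T) = 0x1E; 0x25 ⊕ 0x1E = 0x3B.

C[1] = 0xB3, C[2] = 0x55, C[3] = 0xFF, C[4] = 0x65, C[5] = 0xB6, C[6] = 0x3B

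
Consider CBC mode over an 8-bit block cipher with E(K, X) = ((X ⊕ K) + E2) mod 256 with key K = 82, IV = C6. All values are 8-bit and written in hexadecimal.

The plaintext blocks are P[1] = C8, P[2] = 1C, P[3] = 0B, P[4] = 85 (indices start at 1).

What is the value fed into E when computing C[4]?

B8

CBC encryption: C_i = E(K, P_i ⊕ C_{i−1}), with C_{0} = IV.
C[1]: P[1] ⊕ C6 = 0E; E(K, 0E) = 6E.
C[2]: P[2] ⊕ 6E = 72; E(K, 72) = D2.
C[3]: P[3] ⊕ D2 = D9; E(K, D9) = 3D.
C[4]: P[4] ⊕ 3D = B8; E(K, B8) = 1C.
So the input to E for block [4] is B8.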